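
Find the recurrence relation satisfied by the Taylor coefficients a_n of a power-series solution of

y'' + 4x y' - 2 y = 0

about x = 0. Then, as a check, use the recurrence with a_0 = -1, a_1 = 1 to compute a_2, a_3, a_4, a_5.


Substitute y = sum_n a_n x^n.
y''(x) has coefficient (n+2)(n+1) a_{n+2} at x^n;
4 x y'(x) has coefficient 4 n a_n at x^n (shift);
-2 y(x) has coefficient -2 a_n at x^n.
Matching x^n: (n+2)(n+1) a_{n+2} + (4n - 2) a_n = 0.
Thus a_{n+2} = (-4n + 2) / ((n+1)(n+2)) * a_n.

Check with a_0 = -1, a_1 = 1 (apply the recurrence for n = 0, 1, 2, 3): a_0 = -1, a_1 = 1, a_2 = -1, a_3 = -1/3, a_4 = 1/2, a_5 = 1/6.

a_(n+2) = (-4n + 2) / ((n+1)(n+2)) * a_n; check: a_0 = -1, a_1 = 1, a_2 = -1, a_3 = -1/3, a_4 = 1/2, a_5 = 1/6


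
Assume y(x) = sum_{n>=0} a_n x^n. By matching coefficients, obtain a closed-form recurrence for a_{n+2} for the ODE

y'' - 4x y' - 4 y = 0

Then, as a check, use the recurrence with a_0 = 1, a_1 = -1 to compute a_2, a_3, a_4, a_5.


Substitute y = sum_n a_n x^n.
y''(x) has coefficient (n+2)(n+1) a_{n+2} at x^n;
-4 x y'(x) has coefficient -4 n a_n at x^n (shift);
-4 y(x) has coefficient -4 a_n at x^n.
Matching x^n: (n+2)(n+1) a_{n+2} + (-4n - 4) a_n = 0.
Thus a_{n+2} = (4n + 4) / ((n+1)(n+2)) * a_n.

Check with a_0 = 1, a_1 = -1 (apply the recurrence for n = 0, 1, 2, 3): a_0 = 1, a_1 = -1, a_2 = 2, a_3 = -4/3, a_4 = 2, a_5 = -16/15.

a_(n+2) = (4n + 4) / ((n+1)(n+2)) * a_n; check: a_0 = 1, a_1 = -1, a_2 = 2, a_3 = -4/3, a_4 = 2, a_5 = -16/15


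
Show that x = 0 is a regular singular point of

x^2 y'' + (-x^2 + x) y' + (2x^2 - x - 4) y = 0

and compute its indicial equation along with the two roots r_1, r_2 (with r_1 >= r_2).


Divide by x^2 to reach normal form y'' + P_1(x) y' + P_2(x) y = 0 with P_1(x) = -1 + 1/x and P_2(x) = 2 - 1/x - 4/x^2.
x = 0 is a singular point because the y'-coefficient -1 + 1/x has a pole at x = 0 and the y-coefficient 2 - 1/x - 4/x^2 has a pole at x = 0.
It is a regular singular point because x P_1(x) = p(x) = 1 - x and x^2 P_2(x) = q(x) = 2x^2 - x - 4 are polynomials, hence analytic at x = 0.
p(0) = 1,  q(0) = -4.
Indicial equation: r(r-1) + p(0) r + q(0) = 0, i.e. r^2 + (p(0) - 1) r + q(0) = 0, i.e. r^2 - 4 = 0.
Discriminant: (0)^2 - 4(-4) = 16, so r = (0 ± 4)/2.
Solving: r_1 = 2, r_2 = -2.

indicial: r^2 - 4 = 0; roots r_1 = 2, r_2 = -2


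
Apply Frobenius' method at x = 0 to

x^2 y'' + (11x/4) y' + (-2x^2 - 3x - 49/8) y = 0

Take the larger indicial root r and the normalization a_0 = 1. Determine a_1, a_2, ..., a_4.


Write in Frobenius form y'' + (p(x)/x) y' + (q(x)/x^2) y = 0:
  p(x) = 11/4,  q(x) = -2x^2 - 3x - 49/8.
Indicial equation: r(r-1) + (11/4) r + (-49/8) = 0 -> roots r_1 = 7/4, r_2 = -7/2.
Take r = r_1 = 7/4. Let y(x) = x^r sum_{n>=0} a_n x^n with a_0 = 1.
Substitute y = x^r sum a_n x^n and match x^{r+n}. The recurrence is
  D(n) a_n - 3 a_{n-1} - 2 a_{n-2} = 0,  where D(n) = (r+n)(r+n-1) + (11/4)(r+n) + (-49/8).
  a_n = [3 a_{n-1} + 2 a_{n-2}] / D(n).
Since the indicial polynomial factors as (r - r_1)(r - r_2), D(n) = (r_1 + n - r_1)(r_1 + n - r_2) = n(n + 21/4).
Evaluating step by step (a_0 = 1):
  n = 1: D(1) = 1(1 + 21/4) = 25/4; numerator = 3(1) = 3; a_1 = (3)/(25/4) = 12/25
  n = 2: D(2) = 2(2 + 21/4) = 29/2; numerator = 3(12/25) + 2(1) = 86/25; a_2 = (86/25)/(29/2) = 172/725
  n = 3: D(3) = 3(3 + 21/4) = 99/4; numerator = 3(172/725) + 2(12/25) = 1212/725; a_3 = (1212/725)/(99/4) = 1616/23925
  n = 4: D(4) = 4(4 + 21/4) = 37; numerator = 3(1616/23925) + 2(172/725) = 216/319; a_4 = (216/319)/(37) = 216/11803

r = 7/4; a_0 = 1; a_1 = 12/25; a_2 = 172/725; a_3 = 1616/23925; a_4 = 216/11803


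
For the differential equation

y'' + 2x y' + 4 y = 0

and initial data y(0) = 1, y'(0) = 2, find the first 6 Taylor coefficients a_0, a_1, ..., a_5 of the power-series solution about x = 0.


Ansatz: y(x) = sum_{n>=0} a_n x^n, so y'(x) = sum_{n>=1} n a_n x^(n-1) and y''(x) = sum_{n>=2} n(n-1) a_n x^(n-2).
Substitute into P(x) y'' + Q(x) y' + R(x) y = 0 with P(x) = 1, Q(x) = 2x, R(x) = 4, and match powers of x.
Initial conditions: a_0 = 1, a_1 = 2.
Setting the coefficient of each power of x to zero and solving order by order (substituting the coefficients already found):
  x^0: 2 a_2 + 4 a_0 = 0  ->  2 a_2 = -4 a_0 = -4  ->  a_2 = -2
  x^1: 6 a_3 + 6 a_1 = 0  ->  6 a_3 = -6 a_1 = -12  ->  a_3 = -2
  x^2: 12 a_4 + 8 a_2 = 0  ->  12 a_4 = -8 a_2 = 16  ->  a_4 = 4/3
  x^3: 20 a_5 + 10 a_3 = 0  ->  20 a_5 = -10 a_3 = 20  ->  a_5 = 1
Truncated series: y(x) = 1 + 2 x - 2 x^2 - 2 x^3 + (4/3) x^4 + x^5 + O(x^6).

a_0 = 1; a_1 = 2; a_2 = -2; a_3 = -2; a_4 = 4/3; a_5 = 1


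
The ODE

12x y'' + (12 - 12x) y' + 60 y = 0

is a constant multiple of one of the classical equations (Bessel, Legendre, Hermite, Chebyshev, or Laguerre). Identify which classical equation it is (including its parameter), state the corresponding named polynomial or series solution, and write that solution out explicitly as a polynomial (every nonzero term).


All three coefficients share the factor 12; dividing through by 12 gives  x y'' + (1 - x) y' + 5 y = 0.
This matches the Laguerre equation x y'' + (1 - x) y' + n y = 0 with n = 5; the polynomial solution is L_5(x).
With y = sum_k a_k x^k, matching x^k gives (k+1)k a_{k+1} + (k+1) a_{k+1} - k a_k + n a_k = 0, i.e. (k+1)^2 a_{k+1} = (k - n) a_k = (k - 5) a_k. The right side vanishes at k = 5, so the series terminates at degree 5.
Standard normalization L_n(0) = 1 gives a_0 = 1. Work upward with a_{k+1} = (k - 5) a_k / (k+1)^2:
  a_1 = (0 - 5)(1) / 1^2 = -5/1 = -5
  a_2 = (1 - 5)(-5) / 2^2 = 20/4 = 5
  a_3 = (2 - 5)(5) / 3^2 = -15/9 = -5/3
  a_4 = (3 - 5)(-5/3) / 4^2 = (10/3)/16 = 5/24
  a_5 = (4 - 5)(5/24) / 5^2 = (-5/24)/25 = -1/120
Hence L_5(x) = -x^5/120 + 5 x^4/24 - 5 x^3/3 + 5 x^2 - 5 x + 1.

L_5(x); series = -x^5/120 + 5 x^4/24 - 5 x^3/3 + 5 x^2 - 5 x + 1


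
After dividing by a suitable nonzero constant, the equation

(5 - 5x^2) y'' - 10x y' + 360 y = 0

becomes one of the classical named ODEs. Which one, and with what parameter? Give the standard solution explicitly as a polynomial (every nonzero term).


All three coefficients share the factor 5; dividing through by 5 gives  (1 - x^2) y'' - 2x y' + 72 y = 0.
This matches the Legendre equation (1 - x^2) y'' - 2x y' + n(n+1) y = 0 (note the -2x y' term) with n(n+1) = 72, so n = 8; the polynomial solution is P_8(x).
With y = sum_k a_k x^k, matching x^k gives (k+2)(k+1) a_{k+2} = [k(k+1) - n(n+1)] a_k = (k - 8)(k + 9) a_k. The right side vanishes at k = 8, so the series with the parity of 8 terminates at degree 8.
Standard normalization (P_n(1) = 1): leading coefficient (2n)!/(2^n (n!)^2) = 20922789888000/(256*1625702400) = 6435/128, so a_8 = 6435/128. Work downward with a_k = (k+1)(k+2) a_{k+2} / ((k - 8)(k + 9)):
  a_6 = (7)(8)(6435/128) / ((6 - 8)(6 + 9)) = (45045/16)/(-30) = -3003/32
  a_4 = (5)(6)(-3003/32) / ((4 - 8)(4 + 9)) = (-45045/16)/(-52) = 3465/64
  a_2 = (3)(4)(3465/64) / ((2 - 8)(2 + 9)) = (10395/16)/(-66) = -315/32
  a_0 = (1)(2)(-315/32) / ((0 - 8)(0 + 9)) = (-315/16)/(-72) = 35/128
Hence P_8(x) = 6435 x^8/128 - 3003 x^6/32 + 3465 x^4/64 - 315 x^2/32 + 35/128.

P_8(x); series = 6435 x^8/128 - 3003 x^6/32 + 3465 x^4/64 - 315 x^2/32 + 35/128


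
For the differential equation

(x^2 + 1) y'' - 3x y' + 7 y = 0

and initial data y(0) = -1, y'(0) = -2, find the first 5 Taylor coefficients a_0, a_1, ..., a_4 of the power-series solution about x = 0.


Ansatz: y(x) = sum_{n>=0} a_n x^n, so y'(x) = sum_{n>=1} n a_n x^(n-1) and y''(x) = sum_{n>=2} n(n-1) a_n x^(n-2).
Substitute into P(x) y'' + Q(x) y' + R(x) y = 0 with P(x) = x^2 + 1, Q(x) = -3x, R(x) = 7, and match powers of x.
Initial conditions: a_0 = -1, a_1 = -2.
Setting the coefficient of each power of x to zero and solving order by order (substituting the coefficients already found):
  x^0: 2 a_2 + 7 a_0 = 0  ->  2 a_2 = -7 a_0 = 7  ->  a_2 = 7/2
  x^1: 6 a_3 + 4 a_1 = 0  ->  6 a_3 = -4 a_1 = 8  ->  a_3 = 4/3
  x^2: 12 a_4 + 3 a_2 = 0  ->  12 a_4 = -3 a_2 = -21/2  ->  a_4 = -7/8
Truncated series: y(x) = -1 - 2 x + (7/2) x^2 + (4/3) x^3 - (7/8) x^4 + O(x^5).

a_0 = -1; a_1 = -2; a_2 = 7/2; a_3 = 4/3; a_4 = -7/8


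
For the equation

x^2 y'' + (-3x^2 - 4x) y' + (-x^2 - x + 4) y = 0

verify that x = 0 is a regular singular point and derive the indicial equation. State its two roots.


Divide by x^2 to reach normal form y'' + P_1(x) y' + P_2(x) y = 0 with P_1(x) = -3 - 4/x and P_2(x) = -1 - 1/x + 4/x^2.
x = 0 is a singular point because the y'-coefficient -3 - 4/x has a pole at x = 0 and the y-coefficient -1 - 1/x + 4/x^2 has a pole at x = 0.
It is a regular singular point because x P_1(x) = p(x) = -3x - 4 and x^2 P_2(x) = q(x) = -x^2 - x + 4 are polynomials, hence analytic at x = 0.
p(0) = -4,  q(0) = 4.
Indicial equation: r(r-1) + p(0) r + q(0) = 0, i.e. r^2 + (p(0) - 1) r + q(0) = 0, i.e. r^2 - 5 r + 4 = 0.
Discriminant: (-5)^2 - 4(4) = 9, so r = (5 ± 3)/2.
Solving: r_1 = 4, r_2 = 1.

indicial: r^2 - 5 r + 4 = 0; roots r_1 = 4, r_2 = 1


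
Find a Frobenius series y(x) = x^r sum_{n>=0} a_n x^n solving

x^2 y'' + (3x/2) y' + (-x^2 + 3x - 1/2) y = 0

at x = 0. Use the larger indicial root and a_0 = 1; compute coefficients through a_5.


Write in Frobenius form y'' + (p(x)/x) y' + (q(x)/x^2) y = 0:
  p(x) = 3/2,  q(x) = -x^2 + 3x - 1/2.
Indicial equation: r(r-1) + (3/2) r + (-1/2) = 0 -> roots r_1 = 1/2, r_2 = -1.
Take r = r_1 = 1/2. Let y(x) = x^r sum_{n>=0} a_n x^n with a_0 = 1.
Substitute y = x^r sum a_n x^n and match x^{r+n}. The recurrence is
  D(n) a_n + 3 a_{n-1} - 1 a_{n-2} = 0,  where D(n) = (r+n)(r+n-1) + (3/2)(r+n) + (-1/2).
  a_n = [-3 a_{n-1} + 1 a_{n-2}] / D(n).
Since the indicial polynomial factors as (r - r_1)(r - r_2), D(n) = (r_1 + n - r_1)(r_1 + n - r_2) = n(n + 3/2).
Evaluating step by step (a_0 = 1):
  n = 1: D(1) = 1(1 + 3/2) = 5/2; numerator = -3(1) = -3; a_1 = (-3)/(5/2) = -6/5
  n = 2: D(2) = 2(2 + 3/2) = 7; numerator = -3(-6/5) + 1(1) = 23/5; a_2 = (23/5)/(7) = 23/35
  n = 3: D(3) = 3(3 + 3/2) = 27/2; numerator = -3(23/35) + 1(-6/5) = -111/35; a_3 = (-111/35)/(27/2) = -74/315
  n = 4: D(4) = 4(4 + 3/2) = 22; numerator = -3(-74/315) + 1(23/35) = 143/105; a_4 = (143/105)/(22) = 13/210
  n = 5: D(5) = 5(5 + 3/2) = 65/2; numerator = -3(13/210) + 1(-74/315) = -53/126; a_5 = (-53/126)/(65/2) = -53/4095

r = 1/2; a_0 = 1; a_1 = -6/5; a_2 = 23/35; a_3 = -74/315; a_4 = 13/210; a_5 = -53/4095


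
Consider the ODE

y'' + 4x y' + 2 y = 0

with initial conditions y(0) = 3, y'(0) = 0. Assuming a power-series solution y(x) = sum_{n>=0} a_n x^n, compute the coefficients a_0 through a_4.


Ansatz: y(x) = sum_{n>=0} a_n x^n, so y'(x) = sum_{n>=1} n a_n x^(n-1) and y''(x) = sum_{n>=2} n(n-1) a_n x^(n-2).
Substitute into P(x) y'' + Q(x) y' + R(x) y = 0 with P(x) = 1, Q(x) = 4x, R(x) = 2, and match powers of x.
Initial conditions: a_0 = 3, a_1 = 0.
Setting the coefficient of each power of x to zero and solving order by order (substituting the coefficients already found):
  x^0: 2 a_2 + 2 a_0 = 0  ->  2 a_2 = -2 a_0 = -6  ->  a_2 = -3
  x^1: 6 a_3 + 6 a_1 = 0  ->  6 a_3 = -6 a_1 = 0  ->  a_3 = 0
  x^2: 12 a_4 + 10 a_2 = 0  ->  12 a_4 = -10 a_2 = 30  ->  a_4 = 5/2
Truncated series: y(x) = 3 - 3 x^2 + (5/2) x^4 + O(x^5).

a_0 = 3; a_1 = 0; a_2 = -3; a_3 = 0; a_4 = 5/2


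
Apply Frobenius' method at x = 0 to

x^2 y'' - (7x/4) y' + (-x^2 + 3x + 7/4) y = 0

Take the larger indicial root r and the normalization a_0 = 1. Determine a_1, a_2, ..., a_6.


Write in Frobenius form y'' + (p(x)/x) y' + (q(x)/x^2) y = 0:
  p(x) = -7/4,  q(x) = -x^2 + 3x + 7/4.
Indicial equation: r(r-1) + (-7/4) r + (7/4) = 0 -> roots r_1 = 7/4, r_2 = 1.
Take r = r_1 = 7/4. Let y(x) = x^r sum_{n>=0} a_n x^n with a_0 = 1.
Substitute y = x^r sum a_n x^n and match x^{r+n}. The recurrence is
  D(n) a_n + 3 a_{n-1} - 1 a_{n-2} = 0,  where D(n) = (r+n)(r+n-1) + (-7/4)(r+n) + (7/4).
  a_n = [-3 a_{n-1} + 1 a_{n-2}] / D(n).
Since the indicial polynomial factors as (r - r_1)(r - r_2), D(n) = (r_1 + n - r_1)(r_1 + n - r_2) = n(n + 3/4).
Evaluating step by step (a_0 = 1):
  n = 1: D(1) = 1(1 + 3/4) = 7/4; numerator = -3(1) = -3; a_1 = (-3)/(7/4) = -12/7
  n = 2: D(2) = 2(2 + 3/4) = 11/2; numerator = -3(-12/7) + 1(1) = 43/7; a_2 = (43/7)/(11/2) = 86/77
  n = 3: D(3) = 3(3 + 3/4) = 45/4; numerator = -3(86/77) + 1(-12/7) = -390/77; a_3 = (-390/77)/(45/4) = -104/231
  n = 4: D(4) = 4(4 + 3/4) = 19; numerator = -3(-104/231) + 1(86/77) = 190/77; a_4 = (190/77)/(19) = 10/77
  n = 5: D(5) = 5(5 + 3/4) = 115/4; numerator = -3(10/77) + 1(-104/231) = -194/231; a_5 = (-194/231)/(115/4) = -776/26565
  n = 6: D(6) = 6(6 + 3/4) = 81/2; numerator = -3(-776/26565) + 1(10/77) = 1926/8855; a_6 = (1926/8855)/(81/2) = 428/79695

r = 7/4; a_0 = 1; a_1 = -12/7; a_2 = 86/77; a_3 = -104/231; a_4 = 10/77; a_5 = -776/26565; a_6 = 428/79695


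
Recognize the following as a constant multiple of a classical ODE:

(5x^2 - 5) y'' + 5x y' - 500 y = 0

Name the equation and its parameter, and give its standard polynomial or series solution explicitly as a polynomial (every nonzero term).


All three coefficients share the factor -5; dividing through by -5 gives  (1 - x^2) y'' - x y' + 100 y = 0.
This matches the Chebyshev equation (1 - x^2) y'' - x y' + n^2 y = 0 (note the -x y' term, not -2x y') with n^2 = 100, so n = 10; the polynomial solution is T_10(x).
With y = sum_k a_k x^k, matching x^k gives (k+2)(k+1) a_{k+2} = (k^2 - n^2) a_k = (k - 10)(k + 10) a_k. The right side vanishes at k = 10, so the series with the parity of 10 terminates at degree 10.
Standard normalization: leading coefficient of T_n is 2^(n-1), so a_10 = 2^9 = 512. Work downward with a_k = (k+1)(k+2) a_{k+2} / ((k - 10)(k + 10)):
  a_8 = (9)(10)(512) / ((8 - 10)(8 + 10)) = 46080/(-36) = -1280
  a_6 = (7)(8)(-1280) / ((6 - 10)(6 + 10)) = -71680/(-64) = 1120
  a_4 = (5)(6)(1120) / ((4 - 10)(4 + 10)) = 33600/(-84) = -400
  a_2 = (3)(4)(-400) / ((2 - 10)(2 + 10)) = -4800/(-96) = 50
  a_0 = (1)(2)(50) / ((0 - 10)(0 + 10)) = 100/(-100) = -1
Hence T_10(x) = 512 x^10 - 1280 x^8 + 1120 x^6 - 400 x^4 + 50 x^2 - 1.

T_10(x); series = 512 x^10 - 1280 x^8 + 1120 x^6 - 400 x^4 + 50 x^2 - 1


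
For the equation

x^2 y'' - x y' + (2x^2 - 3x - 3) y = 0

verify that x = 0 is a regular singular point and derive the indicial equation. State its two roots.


Divide by x^2 to reach normal form y'' + P_1(x) y' + P_2(x) y = 0 with P_1(x) = -1/x and P_2(x) = 2 - 3/x - 3/x^2.
x = 0 is a singular point because the y'-coefficient -1/x has a pole at x = 0 and the y-coefficient 2 - 3/x - 3/x^2 has a pole at x = 0.
It is a regular singular point because x P_1(x) = p(x) = -1 and x^2 P_2(x) = q(x) = 2x^2 - 3x - 3 are polynomials, hence analytic at x = 0.
p(0) = -1,  q(0) = -3.
Indicial equation: r(r-1) + p(0) r + q(0) = 0, i.e. r^2 + (p(0) - 1) r + q(0) = 0, i.e. r^2 - 2 r - 3 = 0.
Discriminant: (-2)^2 - 4(-3) = 16, so r = (2 ± 4)/2.
Solving: r_1 = 3, r_2 = -1.

indicial: r^2 - 2 r - 3 = 0; roots r_1 = 3, r_2 = -1


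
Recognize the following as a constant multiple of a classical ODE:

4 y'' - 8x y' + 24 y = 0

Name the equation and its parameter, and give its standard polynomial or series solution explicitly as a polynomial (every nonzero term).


All three coefficients share the factor 4; dividing through by 4 gives  y'' - 2x y' + 6 y = 0.
This matches the Hermite equation y'' - 2x y' + 2n y = 0 with 2n = 6, so n = 3; the polynomial solution is H_3(x).
With y = sum_k a_k x^k, matching x^k gives (k+2)(k+1) a_{k+2} = 2(k - n) a_k = 2(k - 3) a_k. The right side vanishes at k = 3, so the series with the parity of 3 terminates at degree 3.
Standard normalization: leading coefficient of H_n is 2^n, so a_3 = 2^3 = 8. Work downward with a_k = (k+1)(k+2) a_{k+2} / (2(k - n)):
  a_1 = (2)(3)(8) / (2(1 - 3)) = 48/(-4) = -12
Hence H_3(x) = 8 x^3 - 12 x.

H_3(x); series = 8 x^3 - 12 x


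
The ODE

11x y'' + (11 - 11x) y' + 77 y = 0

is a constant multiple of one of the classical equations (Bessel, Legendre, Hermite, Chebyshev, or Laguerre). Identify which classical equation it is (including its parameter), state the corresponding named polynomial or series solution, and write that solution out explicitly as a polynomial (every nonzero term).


All three coefficients share the factor 11; dividing through by 11 gives  x y'' + (1 - x) y' + 7 y = 0.
This matches the Laguerre equation x y'' + (1 - x) y' + n y = 0 with n = 7; the polynomial solution is L_7(x).
With y = sum_k a_k x^k, matching x^k gives (k+1)k a_{k+1} + (k+1) a_{k+1} - k a_k + n a_k = 0, i.e. (k+1)^2 a_{k+1} = (k - n) a_k = (k - 7) a_k. The right side vanishes at k = 7, so the series terminates at degree 7.
Standard normalization L_n(0) = 1 gives a_0 = 1. Work upward with a_{k+1} = (k - 7) a_k / (k+1)^2:
  a_1 = (0 - 7)(1) / 1^2 = -7/1 = -7
  a_2 = (1 - 7)(-7) / 2^2 = 42/4 = 21/2
  a_3 = (2 - 7)(21/2) / 3^2 = (-105/2)/9 = -35/6
  a_4 = (3 - 7)(-35/6) / 4^2 = (70/3)/16 = 35/24
  a_5 = (4 - 7)(35/24) / 5^2 = (-35/8)/25 = -7/40
  a_6 = (5 - 7)(-7/40) / 6^2 = (7/20)/36 = 7/720
  a_7 = (6 - 7)(7/720) / 7^2 = (-7/720)/49 = -1/5040
Hence L_7(x) = -x^7/5040 + 7 x^6/720 - 7 x^5/40 + 35 x^4/24 - 35 x^3/6 + 21 x^2/2 - 7 x + 1.

L_7(x); series = -x^7/5040 + 7 x^6/720 - 7 x^5/40 + 35 x^4/24 - 35 x^3/6 + 21 x^2/2 - 7 x + 1


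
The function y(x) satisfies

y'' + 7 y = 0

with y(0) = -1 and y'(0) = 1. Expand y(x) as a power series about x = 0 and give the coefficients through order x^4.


Ansatz: y(x) = sum_{n>=0} a_n x^n, so y'(x) = sum_{n>=1} n a_n x^(n-1) and y''(x) = sum_{n>=2} n(n-1) a_n x^(n-2).
Substitute into P(x) y'' + Q(x) y' + R(x) y = 0 with P(x) = 1, Q(x) = 0, R(x) = 7, and match powers of x.
Initial conditions: a_0 = -1, a_1 = 1.
Setting the coefficient of each power of x to zero and solving order by order (substituting the coefficients already found):
  x^0: 2 a_2 + 7 a_0 = 0  ->  2 a_2 = -7 a_0 = 7  ->  a_2 = 7/2
  x^1: 6 a_3 + 7 a_1 = 0  ->  6 a_3 = -7 a_1 = -7  ->  a_3 = -7/6
  x^2: 12 a_4 + 7 a_2 = 0  ->  12 a_4 = -7 a_2 = -49/2  ->  a_4 = -49/24
Truncated series: y(x) = -1 + x + (7/2) x^2 - (7/6) x^3 - (49/24) x^4 + O(x^5).

a_0 = -1; a_1 = 1; a_2 = 7/2; a_3 = -7/6; a_4 = -49/24


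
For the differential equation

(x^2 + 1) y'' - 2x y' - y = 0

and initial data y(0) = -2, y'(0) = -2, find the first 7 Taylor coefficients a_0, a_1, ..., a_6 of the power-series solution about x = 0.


Ansatz: y(x) = sum_{n>=0} a_n x^n, so y'(x) = sum_{n>=1} n a_n x^(n-1) and y''(x) = sum_{n>=2} n(n-1) a_n x^(n-2).
Substitute into P(x) y'' + Q(x) y' + R(x) y = 0 with P(x) = x^2 + 1, Q(x) = -2x, R(x) = -1, and match powers of x.
Initial conditions: a_0 = -2, a_1 = -2.
Setting the coefficient of each power of x to zero and solving order by order (substituting the coefficients already found):
  x^0: 2 a_2 - a_0 = 0  ->  2 a_2 = a_0 = -2  ->  a_2 = -1
  x^1: 6 a_3 - 3 a_1 = 0  ->  6 a_3 = 3 a_1 = -6  ->  a_3 = -1
  x^2: 12 a_4 - 3 a_2 = 0  ->  12 a_4 = 3 a_2 = -3  ->  a_4 = -1/4
  x^3: 20 a_5 - a_3 = 0  ->  20 a_5 = a_3 = -1  ->  a_5 = -1/20
  x^4: 30 a_6 + 3 a_4 = 0  ->  30 a_6 = -3 a_4 = 3/4  ->  a_6 = 1/40
Truncated series: y(x) = -2 - 2 x - x^2 - x^3 - (1/4) x^4 - (1/20) x^5 + (1/40) x^6 + O(x^7).

a_0 = -2; a_1 = -2; a_2 = -1; a_3 = -1; a_4 = -1/4; a_5 = -1/20; a_6 = 1/40


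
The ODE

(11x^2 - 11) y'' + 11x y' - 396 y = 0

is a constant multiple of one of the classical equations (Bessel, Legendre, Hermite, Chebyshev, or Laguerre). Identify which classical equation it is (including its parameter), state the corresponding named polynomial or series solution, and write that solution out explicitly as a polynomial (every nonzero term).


All three coefficients share the factor -11; dividing through by -11 gives  (1 - x^2) y'' - x y' + 36 y = 0.
This matches the Chebyshev equation (1 - x^2) y'' - x y' + n^2 y = 0 (note the -x y' term, not -2x y') with n^2 = 36, so n = 6; the polynomial solution is T_6(x).
With y = sum_k a_k x^k, matching x^k gives (k+2)(k+1) a_{k+2} = (k^2 - n^2) a_k = (k - 6)(k + 6) a_k. The right side vanishes at k = 6, so the series with the parity of 6 terminates at degree 6.
Standard normalization: leading coefficient of T_n is 2^(n-1), so a_6 = 2^5 = 32. Work downward with a_k = (k+1)(k+2) a_{k+2} / ((k - 6)(k + 6)):
  a_4 = (5)(6)(32) / ((4 - 6)(4 + 6)) = 960/(-20) = -48
  a_2 = (3)(4)(-48) / ((2 - 6)(2 + 6)) = -576/(-32) = 18
  a_0 = (1)(2)(18) / ((0 - 6)(0 + 6)) = 36/(-36) = -1
Hence T_6(x) = 32 x^6 - 48 x^4 + 18 x^2 - 1.

T_6(x); series = 32 x^6 - 48 x^4 + 18 x^2 - 1


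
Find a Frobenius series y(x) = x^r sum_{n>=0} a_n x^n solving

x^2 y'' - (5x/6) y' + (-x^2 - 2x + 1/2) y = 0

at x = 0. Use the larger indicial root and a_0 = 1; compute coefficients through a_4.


Write in Frobenius form y'' + (p(x)/x) y' + (q(x)/x^2) y = 0:
  p(x) = -5/6,  q(x) = -x^2 - 2x + 1/2.
Indicial equation: r(r-1) + (-5/6) r + (1/2) = 0 -> roots r_1 = 3/2, r_2 = 1/3.
Take r = r_1 = 3/2. Let y(x) = x^r sum_{n>=0} a_n x^n with a_0 = 1.
Substitute y = x^r sum a_n x^n and match x^{r+n}. The recurrence is
  D(n) a_n - 2 a_{n-1} - 1 a_{n-2} = 0,  where D(n) = (r+n)(r+n-1) + (-5/6)(r+n) + (1/2).
  a_n = [2 a_{n-1} + 1 a_{n-2}] / D(n).
Since the indicial polynomial factors as (r - r_1)(r - r_2), D(n) = (r_1 + n - r_1)(r_1 + n - r_2) = n(n + 7/6).
Evaluating step by step (a_0 = 1):
  n = 1: D(1) = 1(1 + 7/6) = 13/6; numerator = 2(1) = 2; a_1 = (2)/(13/6) = 12/13
  n = 2: D(2) = 2(2 + 7/6) = 19/3; numerator = 2(12/13) + 1(1) = 37/13; a_2 = (37/13)/(19/3) = 111/247
  n = 3: D(3) = 3(3 + 7/6) = 25/2; numerator = 2(111/247) + 1(12/13) = 450/247; a_3 = (450/247)/(25/2) = 36/247
  n = 4: D(4) = 4(4 + 7/6) = 62/3; numerator = 2(36/247) + 1(111/247) = 183/247; a_4 = (183/247)/(62/3) = 549/15314

r = 3/2; a_0 = 1; a_1 = 12/13; a_2 = 111/247; a_3 = 36/247; a_4 = 549/15314


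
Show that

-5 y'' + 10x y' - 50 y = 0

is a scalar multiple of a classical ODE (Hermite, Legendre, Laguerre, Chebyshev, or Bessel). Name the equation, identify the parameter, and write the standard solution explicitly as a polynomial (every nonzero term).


All three coefficients share the factor -5; dividing through by -5 gives  y'' - 2x y' + 10 y = 0.
This matches the Hermite equation y'' - 2x y' + 2n y = 0 with 2n = 10, so n = 5; the polynomial solution is H_5(x).
With y = sum_k a_k x^k, matching x^k gives (k+2)(k+1) a_{k+2} = 2(k - n) a_k = 2(k - 5) a_k. The right side vanishes at k = 5, so the series with the parity of 5 terminates at degree 5.
Standard normalization: leading coefficient of H_n is 2^n, so a_5 = 2^5 = 32. Work downward with a_k = (k+1)(k+2) a_{k+2} / (2(k - n)):
  a_3 = (4)(5)(32) / (2(3 - 5)) = 640/(-4) = -160
  a_1 = (2)(3)(-160) / (2(1 - 5)) = -960/(-8) = 120
Hence H_5(x) = 32 x^5 - 160 x^3 + 120 x.

H_5(x); series = 32 x^5 - 160 x^3 + 120 x


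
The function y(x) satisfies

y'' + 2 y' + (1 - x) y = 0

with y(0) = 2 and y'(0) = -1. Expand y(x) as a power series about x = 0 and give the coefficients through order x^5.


Ansatz: y(x) = sum_{n>=0} a_n x^n, so y'(x) = sum_{n>=1} n a_n x^(n-1) and y''(x) = sum_{n>=2} n(n-1) a_n x^(n-2).
Substitute into P(x) y'' + Q(x) y' + R(x) y = 0 with P(x) = 1, Q(x) = 2, R(x) = 1 - x, and match powers of x.
Initial conditions: a_0 = 2, a_1 = -1.
Setting the coefficient of each power of x to zero and solving order by order (substituting the coefficients already found):
  x^0: 2 a_2 + 2 a_1 + a_0 = 0  ->  2 a_2 = -2 a_1 - a_0 = 0  ->  a_2 = 0
  x^1: 6 a_3 + 4 a_2 + a_1 - a_0 = 0  ->  6 a_3 = -4 a_2 - a_1 + a_0 = 3  ->  a_3 = 1/2
  x^2: 12 a_4 + 6 a_3 + a_2 - a_1 = 0  ->  12 a_4 = -6 a_3 - a_2 + a_1 = -4  ->  a_4 = -1/3
  x^3: 20 a_5 + 8 a_4 + a_3 - a_2 = 0  ->  20 a_5 = -8 a_4 - a_3 + a_2 = 13/6  ->  a_5 = 13/120
Truncated series: y(x) = 2 - x + (1/2) x^3 - (1/3) x^4 + (13/120) x^5 + O(x^6).

a_0 = 2; a_1 = -1; a_2 = 0; a_3 = 1/2; a_4 = -1/3; a_5 = 13/120


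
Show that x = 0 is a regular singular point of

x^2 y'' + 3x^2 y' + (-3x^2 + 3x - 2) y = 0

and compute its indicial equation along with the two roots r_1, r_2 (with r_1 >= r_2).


Divide by x^2 to reach normal form y'' + P_1(x) y' + P_2(x) y = 0 with P_1(x) = 3 and P_2(x) = -3 + 3/x - 2/x^2.
x = 0 is a singular point because the y-coefficient -3 + 3/x - 2/x^2 has a pole at x = 0.
It is a regular singular point because x P_1(x) = p(x) = 3x and x^2 P_2(x) = q(x) = -3x^2 + 3x - 2 are polynomials, hence analytic at x = 0.
p(0) = 0,  q(0) = -2.
Indicial equation: r(r-1) + p(0) r + q(0) = 0, i.e. r^2 + (p(0) - 1) r + q(0) = 0, i.e. r^2 - 1 r - 2 = 0.
Discriminant: (-1)^2 - 4(-2) = 9, so r = (1 ± 3)/2.
Solving: r_1 = 2, r_2 = -1.

indicial: r^2 - 1 r - 2 = 0; roots r_1 = 2, r_2 = -1


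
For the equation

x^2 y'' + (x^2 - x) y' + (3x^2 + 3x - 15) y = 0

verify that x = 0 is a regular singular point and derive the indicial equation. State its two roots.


Divide by x^2 to reach normal form y'' + P_1(x) y' + P_2(x) y = 0 with P_1(x) = 1 - 1/x and P_2(x) = 3 + 3/x - 15/x^2.
x = 0 is a singular point because the y'-coefficient 1 - 1/x has a pole at x = 0 and the y-coefficient 3 + 3/x - 15/x^2 has a pole at x = 0.
It is a regular singular point because x P_1(x) = p(x) = x - 1 and x^2 P_2(x) = q(x) = 3x^2 + 3x - 15 are polynomials, hence analytic at x = 0.
p(0) = -1,  q(0) = -15.
Indicial equation: r(r-1) + p(0) r + q(0) = 0, i.e. r^2 + (p(0) - 1) r + q(0) = 0, i.e. r^2 - 2 r - 15 = 0.
Discriminant: (-2)^2 - 4(-15) = 64, so r = (2 ± 8)/2.
Solving: r_1 = 5, r_2 = -3.

indicial: r^2 - 2 r - 15 = 0; roots r_1 = 5, r_2 = -3


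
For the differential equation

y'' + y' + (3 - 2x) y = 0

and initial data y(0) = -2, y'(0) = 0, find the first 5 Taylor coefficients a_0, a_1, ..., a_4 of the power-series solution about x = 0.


Ansatz: y(x) = sum_{n>=0} a_n x^n, so y'(x) = sum_{n>=1} n a_n x^(n-1) and y''(x) = sum_{n>=2} n(n-1) a_n x^(n-2).
Substitute into P(x) y'' + Q(x) y' + R(x) y = 0 with P(x) = 1, Q(x) = 1, R(x) = 3 - 2x, and match powers of x.
Initial conditions: a_0 = -2, a_1 = 0.
Setting the coefficient of each power of x to zero and solving order by order (substituting the coefficients already found):
  x^0: 2 a_2 + a_1 + 3 a_0 = 0  ->  2 a_2 = -a_1 - 3 a_0 = 6  ->  a_2 = 3
  x^1: 6 a_3 + 2 a_2 + 3 a_1 - 2 a_0 = 0  ->  6 a_3 = -2 a_2 - 3 a_1 + 2 a_0 = -10  ->  a_3 = -5/3
  x^2: 12 a_4 + 3 a_3 + 3 a_2 - 2 a_1 = 0  ->  12 a_4 = -3 a_3 - 3 a_2 + 2 a_1 = -4  ->  a_4 = -1/3
Truncated series: y(x) = -2 + 3 x^2 - (5/3) x^3 - (1/3) x^4 + O(x^5).

a_0 = -2; a_1 = 0; a_2 = 3; a_3 = -5/3; a_4 = -1/3


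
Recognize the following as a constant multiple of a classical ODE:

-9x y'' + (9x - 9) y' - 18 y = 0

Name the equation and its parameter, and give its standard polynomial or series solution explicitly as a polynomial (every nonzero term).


All three coefficients share the factor -9; dividing through by -9 gives  x y'' + (1 - x) y' + 2 y = 0.
This matches the Laguerre equation x y'' + (1 - x) y' + n y = 0 with n = 2; the polynomial solution is L_2(x).
With y = sum_k a_k x^k, matching x^k gives (k+1)k a_{k+1} + (k+1) a_{k+1} - k a_k + n a_k = 0, i.e. (k+1)^2 a_{k+1} = (k - n) a_k = (k - 2) a_k. The right side vanishes at k = 2, so the series terminates at degree 2.
Standard normalization L_n(0) = 1 gives a_0 = 1. Work upward with a_{k+1} = (k - 2) a_k / (k+1)^2:
  a_1 = (0 - 2)(1) / 1^2 = -2/1 = -2
  a_2 = (1 - 2)(-2) / 2^2 = 2/4 = 1/2
Hence L_2(x) = x^2/2 - 2 x + 1.

L_2(x); series = x^2/2 - 2 x + 1


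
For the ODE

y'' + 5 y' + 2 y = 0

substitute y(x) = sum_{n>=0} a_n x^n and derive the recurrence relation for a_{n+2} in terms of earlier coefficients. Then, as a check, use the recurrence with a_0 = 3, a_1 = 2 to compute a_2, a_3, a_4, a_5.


Substitute y = sum_n a_n x^n.
y''(x) has coefficient (n+2)(n+1) a_{n+2} at x^n;
5 y'(x) has coefficient 5 (n+1) a_{n+1} at x^n;
2 y(x) has coefficient 2 a_n at x^n.
Matching x^n: (n+2)(n+1) a_{n+2} + 5 (n+1) a_{n+1} + 2 a_n = 0.
Thus a_{n+2} = [-5 (n+1) a_{n+1} - 2 a_n] / ((n+1)(n+2)).

Check with a_0 = 3, a_1 = 2 (apply the recurrence for n = 0, 1, 2, 3): a_0 = 3, a_1 = 2, a_2 = -8, a_3 = 38/3, a_4 = -29/2, a_5 = 397/30.

a_(n+2) = [-5 (n+1) a_(n+1) - 2 a_n] / ((n+1)(n+2)); check: a_0 = 3, a_1 = 2, a_2 = -8, a_3 = 38/3, a_4 = -29/2, a_5 = 397/30


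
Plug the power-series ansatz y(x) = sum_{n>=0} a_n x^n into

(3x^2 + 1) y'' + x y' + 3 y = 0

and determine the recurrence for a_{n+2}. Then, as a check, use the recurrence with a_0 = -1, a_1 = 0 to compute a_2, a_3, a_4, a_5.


Substitute y = sum_n a_n x^n.
(1 + 3 x^2) y'' contributes (n+2)(n+1) a_{n+2} + 3 n(n-1) a_n at x^n.
x y'(x) contributes n a_n at x^n.
3 y(x) contributes 3 a_n at x^n.
Matching x^n: (n+2)(n+1) a_{n+2} + (3 n(n-1) + n + 3) a_n = 0.
Thus a_{n+2} = (-3 n(n-1) - n - 3) / ((n+1)(n+2)) * a_n.

Check with a_0 = -1, a_1 = 0 (apply the recurrence for n = 0, 1, 2, 3): a_0 = -1, a_1 = 0, a_2 = 3/2, a_3 = 0, a_4 = -11/8, a_5 = 0.

a_(n+2) = (-3 n(n-1) - n - 3) / ((n+1)(n+2)) * a_n; check: a_0 = -1, a_1 = 0, a_2 = 3/2, a_3 = 0, a_4 = -11/8, a_5 = 0


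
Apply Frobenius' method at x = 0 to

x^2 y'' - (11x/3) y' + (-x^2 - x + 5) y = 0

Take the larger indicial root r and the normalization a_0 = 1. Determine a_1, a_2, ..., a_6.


Write in Frobenius form y'' + (p(x)/x) y' + (q(x)/x^2) y = 0:
  p(x) = -11/3,  q(x) = -x^2 - x + 5.
Indicial equation: r(r-1) + (-11/3) r + (5) = 0 -> roots r_1 = 3, r_2 = 5/3.
Take r = r_1 = 3. Let y(x) = x^r sum_{n>=0} a_n x^n with a_0 = 1.
Substitute y = x^r sum a_n x^n and match x^{r+n}. The recurrence is
  D(n) a_n - 1 a_{n-1} - 1 a_{n-2} = 0,  where D(n) = (r+n)(r+n-1) + (-11/3)(r+n) + (5).
  a_n = [1 a_{n-1} + 1 a_{n-2}] / D(n).
Since the indicial polynomial factors as (r - r_1)(r - r_2), D(n) = (r_1 + n - r_1)(r_1 + n - r_2) = n(n + 4/3).
Evaluating step by step (a_0 = 1):
  n = 1: D(1) = 1(1 + 4/3) = 7/3; numerator = 1(1) = 1; a_1 = (1)/(7/3) = 3/7
  n = 2: D(2) = 2(2 + 4/3) = 20/3; numerator = 1(3/7) + 1(1) = 10/7; a_2 = (10/7)/(20/3) = 3/14
  n = 3: D(3) = 3(3 + 4/3) = 13; numerator = 1(3/14) + 1(3/7) = 9/14; a_3 = (9/14)/(13) = 9/182
  n = 4: D(4) = 4(4 + 4/3) = 64/3; numerator = 1(9/182) + 1(3/14) = 24/91; a_4 = (24/91)/(64/3) = 9/728
  n = 5: D(5) = 5(5 + 4/3) = 95/3; numerator = 1(9/728) + 1(9/182) = 45/728; a_5 = (45/728)/(95/3) = 27/13832
  n = 6: D(6) = 6(6 + 4/3) = 44; numerator = 1(27/13832) + 1(9/728) = 99/6916; a_6 = (99/6916)/(44) = 9/27664

r = 3; a_0 = 1; a_1 = 3/7; a_2 = 3/14; a_3 = 9/182; a_4 = 9/728; a_5 = 27/13832; a_6 = 9/27664


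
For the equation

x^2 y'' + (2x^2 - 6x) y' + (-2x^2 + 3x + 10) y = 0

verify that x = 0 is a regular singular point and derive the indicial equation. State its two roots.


Divide by x^2 to reach normal form y'' + P_1(x) y' + P_2(x) y = 0 with P_1(x) = 2 - 6/x and P_2(x) = -2 + 3/x + 10/x^2.
x = 0 is a singular point because the y'-coefficient 2 - 6/x has a pole at x = 0 and the y-coefficient -2 + 3/x + 10/x^2 has a pole at x = 0.
It is a regular singular point because x P_1(x) = p(x) = 2x - 6 and x^2 P_2(x) = q(x) = -2x^2 + 3x + 10 are polynomials, hence analytic at x = 0.
p(0) = -6,  q(0) = 10.
Indicial equation: r(r-1) + p(0) r + q(0) = 0, i.e. r^2 + (p(0) - 1) r + q(0) = 0, i.e. r^2 - 7 r + 10 = 0.
Discriminant: (-7)^2 - 4(10) = 9, so r = (7 ± 3)/2.
Solving: r_1 = 5, r_2 = 2.

indicial: r^2 - 7 r + 10 = 0; roots r_1 = 5, r_2 = 2


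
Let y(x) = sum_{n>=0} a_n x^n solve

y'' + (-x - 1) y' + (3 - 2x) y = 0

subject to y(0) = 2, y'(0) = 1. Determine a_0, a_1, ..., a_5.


Ansatz: y(x) = sum_{n>=0} a_n x^n, so y'(x) = sum_{n>=1} n a_n x^(n-1) and y''(x) = sum_{n>=2} n(n-1) a_n x^(n-2).
Substitute into P(x) y'' + Q(x) y' + R(x) y = 0 with P(x) = 1, Q(x) = -x - 1, R(x) = 3 - 2x, and match powers of x.
Initial conditions: a_0 = 2, a_1 = 1.
Setting the coefficient of each power of x to zero and solving order by order (substituting the coefficients already found):
  x^0: 2 a_2 - a_1 + 3 a_0 = 0  ->  2 a_2 = a_1 - 3 a_0 = -5  ->  a_2 = -5/2
  x^1: 6 a_3 - 2 a_2 + 2 a_1 - 2 a_0 = 0  ->  6 a_3 = 2 a_2 - 2 a_1 + 2 a_0 = -3  ->  a_3 = -1/2
  x^2: 12 a_4 - 3 a_3 + a_2 - 2 a_1 = 0  ->  12 a_4 = 3 a_3 - a_2 + 2 a_1 = 3  ->  a_4 = 1/4
  x^3: 20 a_5 - 4 a_4 - 2 a_2 = 0  ->  20 a_5 = 4 a_4 + 2 a_2 = -4  ->  a_5 = -1/5
Truncated series: y(x) = 2 + x - (5/2) x^2 - (1/2) x^3 + (1/4) x^4 - (1/5) x^5 + O(x^6).

a_0 = 2; a_1 = 1; a_2 = -5/2; a_3 = -1/2; a_4 = 1/4; a_5 = -1/5


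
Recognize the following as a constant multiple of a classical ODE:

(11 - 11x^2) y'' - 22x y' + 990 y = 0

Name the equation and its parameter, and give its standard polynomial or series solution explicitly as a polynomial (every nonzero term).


All three coefficients share the factor 11; dividing through by 11 gives  (1 - x^2) y'' - 2x y' + 90 y = 0.
This matches the Legendre equation (1 - x^2) y'' - 2x y' + n(n+1) y = 0 (note the -2x y' term) with n(n+1) = 90, so n = 9; the polynomial solution is P_9(x).
With y = sum_k a_k x^k, matching x^k gives (k+2)(k+1) a_{k+2} = [k(k+1) - n(n+1)] a_k = (k - 9)(k + 10) a_k. The right side vanishes at k = 9, so the series with the parity of 9 terminates at degree 9.
Standard normalization (P_n(1) = 1): leading coefficient (2n)!/(2^n (n!)^2) = 6402373705728000/(512*131681894400) = 12155/128, so a_9 = 12155/128. Work downward with a_k = (k+1)(k+2) a_{k+2} / ((k - 9)(k + 10)):
  a_7 = (8)(9)(12155/128) / ((7 - 9)(7 + 10)) = (109395/16)/(-34) = -6435/32
  a_5 = (6)(7)(-6435/32) / ((5 - 9)(5 + 10)) = (-135135/16)/(-60) = 9009/64
  a_3 = (4)(5)(9009/64) / ((3 - 9)(3 + 10)) = (45045/16)/(-78) = -1155/32
  a_1 = (2)(3)(-1155/32) / ((1 - 9)(1 + 10)) = (-3465/16)/(-88) = 315/128
Hence P_9(x) = 12155 x^9/128 - 6435 x^7/32 + 9009 x^5/64 - 1155 x^3/32 + 315 x/128.

P_9(x); series = 12155 x^9/128 - 6435 x^7/32 + 9009 x^5/64 - 1155 x^3/32 + 315 x/128


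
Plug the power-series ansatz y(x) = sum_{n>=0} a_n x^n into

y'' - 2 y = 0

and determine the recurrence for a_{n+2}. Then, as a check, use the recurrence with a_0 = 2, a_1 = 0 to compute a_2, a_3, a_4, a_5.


Substitute y = sum_n a_n x^n into y'' + (const) y = 0.
y''(x) = sum_{n>=0} (n+2)(n+1) a_{n+2} x^n.
The ODE becomes sum_n [(n+2)(n+1) a_{n+2} - 2 a_n] x^n = 0.
Setting each coefficient to zero gives the recurrence:
  (n+2)(n+1) a_{n+2} - 2 a_n = 0,
  a_{n+2} = 2 / ((n+1)(n+2)) a_n.

Check with a_0 = 2, a_1 = 0 (apply the recurrence for n = 0, 1, 2, 3): a_0 = 2, a_1 = 0, a_2 = 2, a_3 = 0, a_4 = 1/3, a_5 = 0.

a_{n+2} = 2/((n+1)(n+2)) * a_n; check: a_0 = 2, a_1 = 0, a_2 = 2, a_3 = 0, a_4 = 1/3, a_5 = 0


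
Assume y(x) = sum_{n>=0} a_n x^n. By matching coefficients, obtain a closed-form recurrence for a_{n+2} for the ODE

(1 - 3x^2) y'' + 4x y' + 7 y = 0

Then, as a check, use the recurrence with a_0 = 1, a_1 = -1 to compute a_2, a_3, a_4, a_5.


Substitute y = sum_n a_n x^n.
(1 - 3 x^2) y'' contributes (n+2)(n+1) a_{n+2} - 3 n(n-1) a_n at x^n.
4 x y'(x) contributes 4 n a_n at x^n.
7 y(x) contributes 7 a_n at x^n.
Matching x^n: (n+2)(n+1) a_{n+2} + (-3 n(n-1) + 4 n + 7) a_n = 0.
Thus a_{n+2} = (3 n(n-1) - 4 n - 7) / ((n+1)(n+2)) * a_n.

Check with a_0 = 1, a_1 = -1 (apply the recurrence for n = 0, 1, 2, 3): a_0 = 1, a_1 = -1, a_2 = -7/2, a_3 = 11/6, a_4 = 21/8, a_5 = -11/120.

a_(n+2) = (3 n(n-1) - 4 n - 7) / ((n+1)(n+2)) * a_n; check: a_0 = 1, a_1 = -1, a_2 = -7/2, a_3 = 11/6, a_4 = 21/8, a_5 = -11/120


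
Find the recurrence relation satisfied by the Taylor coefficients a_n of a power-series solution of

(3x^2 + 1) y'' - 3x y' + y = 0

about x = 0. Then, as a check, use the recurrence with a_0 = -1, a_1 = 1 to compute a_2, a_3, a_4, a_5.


Substitute y = sum_n a_n x^n.
(1 + 3 x^2) y'' contributes (n+2)(n+1) a_{n+2} + 3 n(n-1) a_n at x^n.
-3 x y'(x) contributes -3 n a_n at x^n.
y(x) contributes 1 a_n at x^n.
Matching x^n: (n+2)(n+1) a_{n+2} + (3 n(n-1) - 3 n + 1) a_n = 0.
Thus a_{n+2} = (-3 n(n-1) + 3 n - 1) / ((n+1)(n+2)) * a_n.

Check with a_0 = -1, a_1 = 1 (apply the recurrence for n = 0, 1, 2, 3): a_0 = -1, a_1 = 1, a_2 = 1/2, a_3 = 1/3, a_4 = -1/24, a_5 = -1/6.

a_(n+2) = (-3 n(n-1) + 3 n - 1) / ((n+1)(n+2)) * a_n; check: a_0 = -1, a_1 = 1, a_2 = 1/2, a_3 = 1/3, a_4 = -1/24, a_5 = -1/6


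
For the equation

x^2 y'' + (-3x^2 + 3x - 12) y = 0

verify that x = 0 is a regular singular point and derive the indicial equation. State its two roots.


Divide by x^2 to reach normal form y'' + P_1(x) y' + P_2(x) y = 0 with P_1(x) = 0 and P_2(x) = -3 + 3/x - 12/x^2.
x = 0 is a singular point because the y-coefficient -3 + 3/x - 12/x^2 has a pole at x = 0.
It is a regular singular point because x P_1(x) = p(x) = 0 and x^2 P_2(x) = q(x) = -3x^2 + 3x - 12 are polynomials, hence analytic at x = 0.
p(0) = 0,  q(0) = -12.
Indicial equation: r(r-1) + p(0) r + q(0) = 0, i.e. r^2 + (p(0) - 1) r + q(0) = 0, i.e. r^2 - 1 r - 12 = 0.
Discriminant: (-1)^2 - 4(-12) = 49, so r = (1 ± 7)/2.
Solving: r_1 = 4, r_2 = -3.

indicial: r^2 - 1 r - 12 = 0; roots r_1 = 4, r_2 = -3


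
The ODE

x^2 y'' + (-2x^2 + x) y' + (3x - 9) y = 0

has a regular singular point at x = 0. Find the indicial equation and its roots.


Divide by x^2 to reach normal form y'' + P_1(x) y' + P_2(x) y = 0 with P_1(x) = -2 + 1/x and P_2(x) = 3/x - 9/x^2.
x = 0 is a singular point because the y'-coefficient -2 + 1/x has a pole at x = 0 and the y-coefficient 3/x - 9/x^2 has a pole at x = 0.
It is a regular singular point because x P_1(x) = p(x) = 1 - 2x and x^2 P_2(x) = q(x) = 3x - 9 are polynomials, hence analytic at x = 0.
p(0) = 1,  q(0) = -9.
Indicial equation: r(r-1) + p(0) r + q(0) = 0, i.e. r^2 + (p(0) - 1) r + q(0) = 0, i.e. r^2 - 9 = 0.
Discriminant: (0)^2 - 4(-9) = 36, so r = (0 ± 6)/2.
Solving: r_1 = 3, r_2 = -3.

indicial: r^2 - 9 = 0; roots r_1 = 3, r_2 = -3


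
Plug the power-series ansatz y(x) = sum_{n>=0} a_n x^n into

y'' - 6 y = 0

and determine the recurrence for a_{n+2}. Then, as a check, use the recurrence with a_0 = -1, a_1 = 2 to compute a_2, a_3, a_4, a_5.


Substitute y = sum_n a_n x^n into y'' + (const) y = 0.
y''(x) = sum_{n>=0} (n+2)(n+1) a_{n+2} x^n.
The ODE becomes sum_n [(n+2)(n+1) a_{n+2} - 6 a_n] x^n = 0.
Setting each coefficient to zero gives the recurrence:
  (n+2)(n+1) a_{n+2} - 6 a_n = 0,
  a_{n+2} = 6 / ((n+1)(n+2)) a_n.

Check with a_0 = -1, a_1 = 2 (apply the recurrence for n = 0, 1, 2, 3): a_0 = -1, a_1 = 2, a_2 = -3, a_3 = 2, a_4 = -3/2, a_5 = 3/5.

a_{n+2} = 6/((n+1)(n+2)) * a_n; check: a_0 = -1, a_1 = 2, a_2 = -3, a_3 = 2, a_4 = -3/2, a_5 = 3/5


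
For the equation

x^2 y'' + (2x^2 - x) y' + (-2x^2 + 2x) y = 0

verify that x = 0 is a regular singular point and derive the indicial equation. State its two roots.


Divide by x^2 to reach normal form y'' + P_1(x) y' + P_2(x) y = 0 with P_1(x) = 2 - 1/x and P_2(x) = -2 + 2/x.
x = 0 is a singular point because the y'-coefficient 2 - 1/x has a pole at x = 0 and the y-coefficient -2 + 2/x has a pole at x = 0.
It is a regular singular point because x P_1(x) = p(x) = 2x - 1 and x^2 P_2(x) = q(x) = -2x^2 + 2x are polynomials, hence analytic at x = 0.
p(0) = -1,  q(0) = 0.
Indicial equation: r(r-1) + p(0) r + q(0) = 0, i.e. r^2 + (p(0) - 1) r + q(0) = 0, i.e. r^2 - 2 r = 0.
Discriminant: (-2)^2 - 4(0) = 4, so r = (2 ± 2)/2.
Solving: r_1 = 2, r_2 = 0.

indicial: r^2 - 2 r = 0; roots r_1 = 2, r_2 = 0


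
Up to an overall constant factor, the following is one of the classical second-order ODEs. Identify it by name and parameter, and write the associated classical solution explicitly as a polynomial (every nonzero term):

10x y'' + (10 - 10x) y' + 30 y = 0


All three coefficients share the factor 10; dividing through by 10 gives  x y'' + (1 - x) y' + 3 y = 0.
This matches the Laguerre equation x y'' + (1 - x) y' + n y = 0 with n = 3; the polynomial solution is L_3(x).
With y = sum_k a_k x^k, matching x^k gives (k+1)k a_{k+1} + (k+1) a_{k+1} - k a_k + n a_k = 0, i.e. (k+1)^2 a_{k+1} = (k - n) a_k = (k - 3) a_k. The right side vanishes at k = 3, so the series terminates at degree 3.
Standard normalization L_n(0) = 1 gives a_0 = 1. Work upward with a_{k+1} = (k - 3) a_k / (k+1)^2:
  a_1 = (0 - 3)(1) / 1^2 = -3/1 = -3
  a_2 = (1 - 3)(-3) / 2^2 = 6/4 = 3/2
  a_3 = (2 - 3)(3/2) / 3^2 = (-3/2)/9 = -1/6
Hence L_3(x) = -x^3/6 + 3 x^2/2 - 3 x + 1.

L_3(x); series = -x^3/6 + 3 x^2/2 - 3 x + 1


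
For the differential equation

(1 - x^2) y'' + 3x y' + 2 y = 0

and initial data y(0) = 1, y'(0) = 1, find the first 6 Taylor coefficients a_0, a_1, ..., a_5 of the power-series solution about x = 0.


Ansatz: y(x) = sum_{n>=0} a_n x^n, so y'(x) = sum_{n>=1} n a_n x^(n-1) and y''(x) = sum_{n>=2} n(n-1) a_n x^(n-2).
Substitute into P(x) y'' + Q(x) y' + R(x) y = 0 with P(x) = 1 - x^2, Q(x) = 3x, R(x) = 2, and match powers of x.
Initial conditions: a_0 = 1, a_1 = 1.
Setting the coefficient of each power of x to zero and solving order by order (substituting the coefficients already found):
  x^0: 2 a_2 + 2 a_0 = 0  ->  2 a_2 = -2 a_0 = -2  ->  a_2 = -1
  x^1: 6 a_3 + 5 a_1 = 0  ->  6 a_3 = -5 a_1 = -5  ->  a_3 = -5/6
  x^2: 12 a_4 + 6 a_2 = 0  ->  12 a_4 = -6 a_2 = 6  ->  a_4 = 1/2
  x^3: 20 a_5 + 5 a_3 = 0  ->  20 a_5 = -5 a_3 = 25/6  ->  a_5 = 5/24
Truncated series: y(x) = 1 + x - x^2 - (5/6) x^3 + (1/2) x^4 + (5/24) x^5 + O(x^6).

a_0 = 1; a_1 = 1; a_2 = -1; a_3 = -5/6; a_4 = 1/2; a_5 = 5/24
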